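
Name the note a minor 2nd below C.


Working:
A 2nd spans 2 letter names, so from C we land on B
A minor 2nd = 1 semitone below C
Spell B at that pitch: B
= B


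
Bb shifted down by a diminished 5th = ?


Reasoning:
diminished 5th: 5 letter names, 6 semitones
Letter: B - 4 → E
Pitch: Bb - 6 semitones, spelled as an E → E
= E


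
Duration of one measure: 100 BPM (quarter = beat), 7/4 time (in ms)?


Working:
Quarter-note beat duration = 60000 / 100 ms
Beats per measure (7/4) = 7
One measure = 7 × 60000 / 100 = 420000 / 100 ms
= 4200.0 ms


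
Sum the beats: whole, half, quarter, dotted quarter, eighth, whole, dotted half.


Beat values:
  whole = 4 beats
  half = 2 beats
  quarter = 1 beat
  dotted quarter = 1.5 beats
  eighth = 0.5 beats
  whole = 4 beats
  dotted half = 3 beats
Sum = 4 + 2 + 1 + 1.5 + 0.5 + 4 + 3
= 16 beats


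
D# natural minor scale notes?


Let's work it out.
Natural minor scale pattern: W-H-W-W-H-W-W (2-1-2-2-1-2-2 semitones)
Starting from D#:
  D# + 2 semitones → E#
  E# + 1 semitone → F#
  F# + 2 semitones → G#
  G# + 2 semitones → A#
  A# + 1 semitone → B
  B + 2 semitones → C#
  C# + 2 semitones → D#
Scale = D# E# F# G# A# B C#


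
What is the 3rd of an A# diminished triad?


Let's work it out.
Diminished triad = root + minor 3rd (3 semitones) + diminished 5th (6 semitones)
A triad on A# stacks thirds, so the chord tones use letter names A-C-E
Root: A#
Minor 3rd above A#: C#
Diminished 5th above A#: E
The 3rd = C#


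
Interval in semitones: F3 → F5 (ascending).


Absolute semitone position = octave×12 + chromatic position
F3: 3×12 + 5 = 41
F5: 5×12 + 5 = 65
Difference = 65 - 41 = 24
= 24 semitones


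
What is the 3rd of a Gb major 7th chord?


Reasoning:
Major 7th chord = root + major 3rd + perfect 5th + major 7th
Seventh chords stack in thirds, so the letter names are G-B-D-F
Root: Gb
Major 3rd above Gb: Bb
Perfect 5th above Gb: Db
Major 7th above Gb: F
The 3rd = Bb


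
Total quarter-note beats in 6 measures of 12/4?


Reasoning:
Time signature 12/4: the bottom number 4 means the quarter note gets one count
The top number 12 means 12 quarter-note beats per measure
Total = 12 × 6 measures
= 72 quarter-note beats


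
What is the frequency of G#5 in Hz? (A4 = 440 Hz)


Let's work it out.
f = 440 × 2^(n/12) where n = semitones from A4
G#5: 11 semitones from A4
f = 440 × 2^(11/12)
f = 830.61 Hz


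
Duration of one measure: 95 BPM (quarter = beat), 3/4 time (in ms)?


Quarter-note beat duration = 60000 / 95 ms
Beats per measure (3/4) = 3
One measure = 3 × 60000 / 95 = 180000 / 95 ms
= 1894.7 ms


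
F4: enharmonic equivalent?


Step by step:
Enharmonic notes sound the same pitch but are spelled with different letter names
F and Gbb name the same pitch class
= Gbb4


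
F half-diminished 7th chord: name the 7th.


Step by step:
Half-diminished 7th chord = root + minor 3rd + diminished 5th + minor 7th
Seventh chords stack in thirds, so the letter names are F-A-C-E
Root: F
Minor 3rd above F: Ab
Diminished 5th above F: Cb
Minor 7th above F: Eb
The 7th = Eb


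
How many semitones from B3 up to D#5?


Step by step:
Absolute semitone position = octave×12 + chromatic position
B3: 3×12 + 11 = 47
D#5: 5×12 + 3 = 63
Difference = 63 - 47 = 16
= 16 semitones


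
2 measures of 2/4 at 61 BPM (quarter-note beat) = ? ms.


Step by step:
Quarter-note beat duration = 60000 / 61 ms
Beats per measure (2/4) = 2
One measure = 2 × 60000 / 61 = 120000 / 61 ms
2 measures = 2 × 120000 / 61 = 240000 / 61
= 3934.4 ms


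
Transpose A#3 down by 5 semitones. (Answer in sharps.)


Solution.
A#3: chromatic position 10 in octave 3 → absolute = 3×12 + 10 = 46
Transpose down 5: 46 - 5 = 41
41 = 3×12 + 5 → F in octave 3
Result = F3


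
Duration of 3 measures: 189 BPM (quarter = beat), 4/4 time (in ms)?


Working:
Quarter-note beat duration = 60000 / 189 ms
Beats per measure (4/4) = 4
One measure = 4 × 60000 / 189 = 240000 / 189 ms
3 measures = 3 × 240000 / 189 = 720000 / 189
= 3809.5 ms


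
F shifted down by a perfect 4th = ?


Solution.
perfect 4th: 4 letter names, 5 semitones
Letter: F - 3 → C
Pitch: F - 5 semitones, spelled as a C → C
= C


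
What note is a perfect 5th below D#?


Let's work it out.
A 5th spans 5 letter names, so from D we land on G
A perfect 5th = 7 semitones below D#
Spell G at that pitch: G#
= G#


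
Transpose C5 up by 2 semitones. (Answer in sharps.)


Step by step:
C5: chromatic position 0 in octave 5 → absolute = 5×12 + 0 = 60
Transpose up 2: 60 + 2 = 62
62 = 5×12 + 2 → D in octave 5
Result = D5


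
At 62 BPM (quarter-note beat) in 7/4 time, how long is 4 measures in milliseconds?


Working:
Quarter-note beat duration = 60000 / 62 ms
Beats per measure (7/4) = 7
One measure = 7 × 60000 / 62 = 420000 / 62 ms
4 measures = 4 × 420000 / 62 = 1680000 / 62
= 27096.8 ms


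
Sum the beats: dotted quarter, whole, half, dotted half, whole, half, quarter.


Solution.
Beat values:
  dotted quarter = 1.5 beats
  whole = 4 beats
  half = 2 beats
  dotted half = 3 beats
  whole = 4 beats
  half = 2 beats
  quarter = 1 beat
Sum = 1.5 + 4 + 2 + 3 + 4 + 2 + 1
= 17.5 beats


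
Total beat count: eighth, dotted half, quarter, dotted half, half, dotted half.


Working:
Beat values:
  eighth = 0.5 beats
  dotted half = 3 beats
  quarter = 1 beat
  dotted half = 3 beats
  half = 2 beats
  dotted half = 3 beats
Sum = 0.5 + 3 + 1 + 3 + 2 + 3
= 12.5 beats


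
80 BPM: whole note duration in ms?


One quarter-note beat = 60000 / BPM = 60000 / 80 ms
Whole note = 4 × quarter note
Duration = 4 × 60000 / 80 = 240000 / 80
= 3000.0 ms


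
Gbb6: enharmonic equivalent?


Reasoning:
Enharmonic notes sound the same pitch but are spelled with different letter names
Gbb and F name the same pitch class
= F6


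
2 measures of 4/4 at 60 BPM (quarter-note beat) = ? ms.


Quarter-note beat duration = 60000 / 60 ms
Beats per measure (4/4) = 4
One measure = 4 × 60000 / 60 = 240000 / 60 ms
2 measures = 2 × 240000 / 60 = 480000 / 60
= 8000.0 ms


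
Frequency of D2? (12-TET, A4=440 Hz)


Working:
f = 440 × 2^(n/12) where n = semitones from A4
D2: -31 semitones from A4
f = 440 × 2^(-31/12)
f = 73.42 Hz


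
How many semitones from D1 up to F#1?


Absolute semitone position = octave×12 + chromatic position
D1: 1×12 + 2 = 14
F#1: 1×12 + 6 = 18
Difference = 18 - 14 = 4
= 4 semitones


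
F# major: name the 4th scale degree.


Major scale pattern: W-W-H-W-W-W-H (2-2-1-2-2-2-1 semitones)
Starting from F#:
  F# + 2 semitones → G#
  G# + 2 semitones → A#
  A# + 1 semitone → B
  B + 2 semitones → C#
  C# + 2 semitones → D#
  D# + 2 semitones → E#
  E# + 1 semitone → F#
Scale: F# G# A# B C# D# E#
Degree 4 = B


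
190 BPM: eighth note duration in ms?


Working:
One quarter-note beat = 60000 / BPM = 60000 / 190 ms
Eighth note = 1/2 × quarter note
Duration = 1/2 × 60000 / 190 = 30000 / 190
= 157.9 ms


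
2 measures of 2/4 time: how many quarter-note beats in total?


Step by step:
Time signature 2/4: the bottom number 4 means the quarter note gets one count
The top number 2 means 2 quarter-note beats per measure
Total = 2 × 2 measures
= 4 quarter-note beats


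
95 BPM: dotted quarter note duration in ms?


Reasoning:
One quarter-note beat = 60000 / BPM = 60000 / 95 ms
Dotted quarter note = 3/2 × quarter note
Duration = 3/2 × 60000 / 95 = 90000 / 95
= 947.4 ms


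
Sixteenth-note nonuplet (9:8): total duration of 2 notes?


Let's work it out.
Nonuplet: 9 notes occupy the space of 8 sixteenth notes
Space = 8 × 1/4 = 2 beats
Each nonuplet note = 2 / 9 = 2/9 beats
2 notes = 2 × 2/9 = 4/9
= 4/9 beats


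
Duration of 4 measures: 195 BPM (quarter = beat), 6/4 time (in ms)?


Quarter-note beat duration = 60000 / 195 ms
Beats per measure (6/4) = 6
One measure = 6 × 60000 / 195 = 360000 / 195 ms
4 measures = 4 × 360000 / 195 = 1440000 / 195
= 7384.6 ms


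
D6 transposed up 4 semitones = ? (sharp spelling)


Working:
D6: chromatic position 2 in octave 6 → absolute = 6×12 + 2 = 74
Transpose up 4: 74 + 4 = 78
78 = 6×12 + 6 → F# in octave 6
Result = F#6


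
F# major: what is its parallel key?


Step by step:
Parallel keys share the same tonic but differ in mode
F# major → parallel is F# minor
= F# minor


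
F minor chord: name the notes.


Minor triad = root + minor 3rd (3 semitones) + perfect 5th (7 semitones)
A triad on F stacks thirds, so the chord tones use letter names F-A-C
Root: F
Minor 3rd above F: Ab
Perfect 5th above F: C
Chord = F Ab C


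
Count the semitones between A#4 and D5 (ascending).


Let's work it out.
Absolute semitone position = octave×12 + chromatic position
A#4: 4×12 + 10 = 58
D5: 5×12 + 2 = 62
Difference = 62 - 58 = 4
= 4 semitones


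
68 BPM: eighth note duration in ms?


Let's work it out.
One quarter-note beat = 60000 / BPM = 60000 / 68 ms
Eighth note = 1/2 × quarter note
Duration = 1/2 × 60000 / 68 = 30000 / 68
= 441.2 ms


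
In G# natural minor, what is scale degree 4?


Natural minor scale pattern: W-H-W-W-H-W-W (2-1-2-2-1-2-2 semitones)
Starting from G#:
  G# + 2 semitones → A#
  A# + 1 semitone → B
  B + 2 semitones → C#
  C# + 2 semitones → D#
  D# + 1 semitone → E
  E + 2 semitones → F#
  F# + 2 semitones → G#
Scale: G# A# B C# D# E F#
Degree 4 = C#


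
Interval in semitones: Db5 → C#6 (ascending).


Absolute semitone position = octave×12 + chromatic position
Db5: 5×12 + 1 = 61
C#6: 6×12 + 1 = 73
Difference = 73 - 61 = 12
= 12 semitones


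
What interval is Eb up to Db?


Letter names: E → D spans 7 letter names → a 7th
Semitones: Eb → Db = 10 half-steps
A 7th of 10 semitones is a minor 7th
= minor 7th


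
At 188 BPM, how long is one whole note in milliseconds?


One quarter-note beat = 60000 / BPM = 60000 / 188 ms
Whole note = 4 × quarter note
Duration = 4 × 60000 / 188 = 240000 / 188
= 1276.6 ms


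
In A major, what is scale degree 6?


Major scale pattern: W-W-H-W-W-W-H (2-2-1-2-2-2-1 semitones)
Starting from A:
  A + 2 semitones → B
  B + 2 semitones → C#
  C# + 1 semitone → D
  D + 2 semitones → E
  E + 2 semitones → F#
  F# + 2 semitones → G#
  G# + 1 semitone → A
Scale: A B C# D E F# G#
Degree 6 = F#


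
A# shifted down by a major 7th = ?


Step by step:
major 7th: 7 letter names, 11 semitones
Letter: A - 6 → B
Pitch: A# - 11 semitones, spelled as a B → B
= B


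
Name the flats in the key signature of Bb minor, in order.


Flat minor keys: A(0), D(1), G(2), C(3), F(4), Bb(5), Eb(6), Ab(7)
Bb minor has 5 flats
Order of flats: Bb Eb Ab Db Gb Cb Fb → first 5: Bb, Eb, Ab, Db, Gb
= Bb, Eb, Ab, Db, Gb


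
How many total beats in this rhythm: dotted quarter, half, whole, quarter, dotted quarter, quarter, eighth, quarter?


Solution.
Beat values:
  dotted quarter = 1.5 beats
  half = 2 beats
  whole = 4 beats
  quarter = 1 beat
  dotted quarter = 1.5 beats
  quarter = 1 beat
  eighth = 0.5 beats
  quarter = 1 beat
Sum = 1.5 + 2 + 4 + 1 + 1.5 + 1 + 0.5 + 1
= 12.5 beats


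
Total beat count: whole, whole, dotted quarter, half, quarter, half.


Reasoning:
Beat values:
  whole = 4 beats
  whole = 4 beats
  dotted quarter = 1.5 beats
  half = 2 beats
  quarter = 1 beat
  half = 2 beats
Sum = 4 + 4 + 1.5 + 2 + 1 + 2
= 14.5 beats


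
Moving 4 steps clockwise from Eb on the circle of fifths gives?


Let's work it out.
Each clockwise step on the circle of fifths moves up a perfect 5th
From Eb: Eb → Bb → F → C → G
= G


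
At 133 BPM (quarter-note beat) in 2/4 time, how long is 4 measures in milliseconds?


Solution.
Quarter-note beat duration = 60000 / 133 ms
Beats per measure (2/4) = 2
One measure = 2 × 60000 / 133 = 120000 / 133 ms
4 measures = 4 × 120000 / 133 = 480000 / 133
= 3609.0 ms


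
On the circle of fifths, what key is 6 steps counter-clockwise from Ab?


Solution.
Each counter-clockwise step moves down a perfect 5th (= up a perfect 4th)
From Ab: Ab → Db → F#/Gb → B → E → A → D
= D


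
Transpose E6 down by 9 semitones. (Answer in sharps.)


Reasoning:
E6: chromatic position 4 in octave 6 → absolute = 6×12 + 4 = 76
Transpose down 9: 76 - 9 = 67
67 = 5×12 + 7 → G in octave 5
Result = G5


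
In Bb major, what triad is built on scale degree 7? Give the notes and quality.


Step by step:
Bb major scale: Bb C D Eb F G A
Diatonic triad on degree 7 stacks scale notes 7, 2, 4: A C Eb
A→C = 3 semitones; A→Eb = 6 semitones → diminished triad
= A C Eb (diminished)


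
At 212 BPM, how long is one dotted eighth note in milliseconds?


Step by step:
One quarter-note beat = 60000 / BPM = 60000 / 212 ms
Dotted eighth note = 3/4 × quarter note
Duration = 3/4 × 60000 / 212 = 45000 / 212
= 212.3 ms


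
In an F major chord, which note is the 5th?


Solution.
Major triad = root + major 3rd (4 semitones) + perfect 5th (7 semitones)
A triad on F stacks thirds, so the chord tones use letter names F-A-C
Root: F
Major 3rd above F: A
Perfect 5th above F: C
The 5th = C


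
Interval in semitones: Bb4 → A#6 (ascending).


Absolute semitone position = octave×12 + chromatic position
Bb4: 4×12 + 10 = 58
A#6: 6×12 + 10 = 82
Difference = 82 - 58 = 24
= 24 semitones


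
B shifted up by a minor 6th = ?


Let's work it out.
minor 6th: 6 letter names, 8 semitones
Letter: B + 5 → G
Pitch: B + 8 semitones, spelled as a G → G
= G


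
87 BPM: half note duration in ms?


One quarter-note beat = 60000 / BPM = 60000 / 87 ms
Half note = 2 × quarter note
Duration = 2 × 60000 / 87 = 120000 / 87
= 1379.3 ms


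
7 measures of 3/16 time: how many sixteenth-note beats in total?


Reasoning:
Time signature 3/16: the bottom number 16 means the sixteenth note gets one count
The top number 3 means 3 sixteenth-note beats per measure
Total = 3 × 7 measures
= 21 sixteenth-note beats


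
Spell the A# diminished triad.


Step by step:
Diminished triad = root + minor 3rd (3 semitones) + diminished 5th (6 semitones)
A triad on A# stacks thirds, so the chord tones use letter names A-C-E
Root: A#
Minor 3rd above A#: C#
Diminished 5th above A#: E
Chord = A# C# E


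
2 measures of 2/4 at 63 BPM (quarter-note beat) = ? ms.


Solution.
Quarter-note beat duration = 60000 / 63 ms
Beats per measure (2/4) = 2
One measure = 2 × 60000 / 63 = 120000 / 63 ms
2 measures = 2 × 120000 / 63 = 240000 / 63
= 3809.5 ms


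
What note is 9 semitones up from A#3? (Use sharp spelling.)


Working:
A#3: chromatic position 10 in octave 3 → absolute = 3×12 + 10 = 46
Transpose up 9: 46 + 9 = 55
55 = 4×12 + 7 → G in octave 4
Result = G4


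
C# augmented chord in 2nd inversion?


Working:
Root position: C# E# G##
2nd inversion: move root and 3rd up an octave
Bass note: G##
Notes (bottom to top) = G## C# E#


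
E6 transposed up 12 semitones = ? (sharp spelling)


Working:
E6: chromatic position 4 in octave 6 → absolute = 6×12 + 4 = 76
Transpose up 12: 76 + 12 = 88
88 = 7×12 + 4 → E in octave 7
Result = E7


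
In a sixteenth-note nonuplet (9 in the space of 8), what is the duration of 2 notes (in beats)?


Step by step:
Nonuplet: 9 notes occupy the space of 8 sixteenth notes
Space = 8 × 1/4 = 2 beats
Each nonuplet note = 2 / 9 = 2/9 beats
2 notes = 2 × 2/9 = 4/9
= 4/9 beats


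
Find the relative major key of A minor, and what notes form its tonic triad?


Reasoning:
The relative major shares the key signature and is a minor 3rd above the minor tonic
A minor 3rd above A is C
→ relative major of A minor is C major
Tonic triad of C major = root + major 3rd + perfect 5th = C E G
= C major; triad = C E G


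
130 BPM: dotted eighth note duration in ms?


Working:
One quarter-note beat = 60000 / BPM = 60000 / 130 ms
Dotted eighth note = 3/4 × quarter note
Duration = 3/4 × 60000 / 130 = 45000 / 130
= 346.2 ms


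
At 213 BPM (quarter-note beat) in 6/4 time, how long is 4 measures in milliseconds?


Let's work it out.
Quarter-note beat duration = 60000 / 213 ms
Beats per measure (6/4) = 6
One measure = 6 × 60000 / 213 = 360000 / 213 ms
4 measures = 4 × 360000 / 213 = 1440000 / 213
= 6760.6 ms


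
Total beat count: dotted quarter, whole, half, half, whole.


Let's work it out.
Beat values:
  dotted quarter = 1.5 beats
  whole = 4 beats
  half = 2 beats
  half = 2 beats
  whole = 4 beats
Sum = 1.5 + 4 + 2 + 2 + 4
= 13.5 beats


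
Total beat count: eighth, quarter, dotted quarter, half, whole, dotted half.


Beat values:
  eighth = 0.5 beats
  quarter = 1 beat
  dotted quarter = 1.5 beats
  half = 2 beats
  whole = 4 beats
  dotted half = 3 beats
Sum = 0.5 + 1 + 1.5 + 2 + 4 + 3
= 12 beats


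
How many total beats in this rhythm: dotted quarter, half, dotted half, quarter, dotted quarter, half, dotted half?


Working:
Beat values:
  dotted quarter = 1.5 beats
  half = 2 beats
  dotted half = 3 beats
  quarter = 1 beat
  dotted quarter = 1.5 beats
  half = 2 beats
  dotted half = 3 beats
Sum = 1.5 + 2 + 3 + 1 + 1.5 + 2 + 3
= 14 beats


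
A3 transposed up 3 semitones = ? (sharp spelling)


Let's work it out.
A3: chromatic position 9 in octave 3 → absolute = 3×12 + 9 = 45
Transpose up 3: 45 + 3 = 48
48 = 4×12 + 0 → C in octave 4
Result = C4


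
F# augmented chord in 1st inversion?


Let's work it out.
Root position: F# A# C##
1st inversion: move root up an octave
Bass note: A#
Notes (bottom to top) = A# C## F#


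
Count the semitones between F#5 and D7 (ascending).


Let's work it out.
Absolute semitone position = octave×12 + chromatic position
F#5: 5×12 + 6 = 66
D7: 7×12 + 2 = 86
Difference = 86 - 66 = 20
= 20 semitones


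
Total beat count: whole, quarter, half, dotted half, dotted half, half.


Beat values:
  whole = 4 beats
  quarter = 1 beat
  half = 2 beats
  dotted half = 3 beats
  dotted half = 3 beats
  half = 2 beats
Sum = 4 + 1 + 2 + 3 + 3 + 2
= 15 beats


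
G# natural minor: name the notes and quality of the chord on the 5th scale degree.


Reasoning:
G# natural minor scale: G# A# B C# D# E F#
Diatonic triad on degree 5 stacks scale notes 5, 7, 2: D# F# A#
D#→F# = 3 semitones; D#→A# = 7 semitones → minor triad
= D# F# A# (minor)


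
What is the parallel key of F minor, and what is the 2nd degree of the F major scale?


Parallel keys share the same tonic but differ in mode
F minor → parallel is F major
F major scale: F G A Bb C D E
= F major; 2nd degree = G


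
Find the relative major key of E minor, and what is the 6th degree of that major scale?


The relative major shares the key signature and is a minor 3rd above the minor tonic
A minor 3rd above E is G
→ relative major of E minor is G major
G major scale: G A B C D E F#
= G major; 6th degree = E


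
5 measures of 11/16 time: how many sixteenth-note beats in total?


Let's work it out.
Time signature 11/16: the bottom number 16 means the sixteenth note gets one count
The top number 11 means 11 sixteenth-note beats per measure
Total = 11 × 5 measures
= 55 sixteenth-note beats


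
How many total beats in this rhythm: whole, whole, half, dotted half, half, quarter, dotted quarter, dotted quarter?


Beat values:
  whole = 4 beats
  whole = 4 beats
  half = 2 beats
  dotted half = 3 beats
  half = 2 beats
  quarter = 1 beat
  dotted quarter = 1.5 beats
  dotted quarter = 1.5 beats
Sum = 4 + 4 + 2 + 3 + 2 + 1 + 1.5 + 1.5
= 19 beats


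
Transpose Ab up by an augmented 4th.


Solution.
augmented 4th: 4 letter names, 6 semitones
Letter: A + 3 → D
Pitch: Ab + 6 semitones, spelled as a D → D
= D


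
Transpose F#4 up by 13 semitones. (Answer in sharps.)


F#4: chromatic position 6 in octave 4 → absolute = 4×12 + 6 = 54
Transpose up 13: 54 + 13 = 67
67 = 5×12 + 7 → G in octave 5
Result = G5


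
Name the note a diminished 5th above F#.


Working:
A 5th spans 5 letter names, so from F we land on C
A diminished 5th = 6 semitones above F#
Spell C at that pitch: C
= C


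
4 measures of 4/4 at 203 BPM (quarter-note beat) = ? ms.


Let's work it out.
Quarter-note beat duration = 60000 / 203 ms
Beats per measure (4/4) = 4
One measure = 4 × 60000 / 203 = 240000 / 203 ms
4 measures = 4 × 240000 / 203 = 960000 / 203
= 4729.1 ms


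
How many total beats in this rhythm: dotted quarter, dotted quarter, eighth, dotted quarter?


Working:
Beat values:
  dotted quarter = 1.5 beats
  dotted quarter = 1.5 beats
  eighth = 0.5 beats
  dotted quarter = 1.5 beats
Sum = 1.5 + 1.5 + 0.5 + 1.5
= 5 beats


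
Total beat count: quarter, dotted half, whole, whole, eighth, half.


Beat values:
  quarter = 1 beat
  dotted half = 3 beats
  whole = 4 beats
  whole = 4 beats
  eighth = 0.5 beats
  half = 2 beats
Sum = 1 + 3 + 4 + 4 + 0.5 + 2
= 14.5 beats


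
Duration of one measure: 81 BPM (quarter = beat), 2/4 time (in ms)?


Reasoning:
Quarter-note beat duration = 60000 / 81 ms
Beats per measure (2/4) = 2
One measure = 2 × 60000 / 81 = 120000 / 81 ms
= 1481.5 ms


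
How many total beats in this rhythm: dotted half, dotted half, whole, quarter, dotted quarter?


Beat values:
  dotted half = 3 beats
  dotted half = 3 beats
  whole = 4 beats
  quarter = 1 beat
  dotted quarter = 1.5 beats
Sum = 3 + 3 + 4 + 1 + 1.5
= 12.5 beats


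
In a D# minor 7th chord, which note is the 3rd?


Let's work it out.
Minor 7th chord = root + minor 3rd + perfect 5th + minor 7th
Seventh chords stack in thirds, so the letter names are D-F-A-C
Root: D#
Minor 3rd above D#: F#
Perfect 5th above D#: A#
Minor 7th above D#: C#
The 3rd = F#


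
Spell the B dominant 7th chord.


Step by step:
Dominant 7th chord = root + major 3rd + perfect 5th + minor 7th
Seventh chords stack in thirds, so the letter names are B-D-F-A
Root: B
Major 3rd above B: D#
Perfect 5th above B: F#
Minor 7th above B: A
Chord = B D# F# A


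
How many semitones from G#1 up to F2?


Step by step:
Absolute semitone position = octave×12 + chromatic position
G#1: 1×12 + 8 = 20
F2: 2×12 + 5 = 29
Difference = 29 - 20 = 9
= 9 semitones


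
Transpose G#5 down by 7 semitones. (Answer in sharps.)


Let's work it out.
G#5: chromatic position 8 in octave 5 → absolute = 5×12 + 8 = 68
Transpose down 7: 68 - 7 = 61
61 = 5×12 + 1 → C# in octave 5
Result = C#5


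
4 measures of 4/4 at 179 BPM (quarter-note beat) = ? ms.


Let's work it out.
Quarter-note beat duration = 60000 / 179 ms
Beats per measure (4/4) = 4
One measure = 4 × 60000 / 179 = 240000 / 179 ms
4 measures = 4 × 240000 / 179 = 960000 / 179
= 5363.1 ms


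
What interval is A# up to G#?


Reasoning:
Letter names: A → G spans 7 letter names → a 7th
Semitones: A# → G# = 10 half-steps
A 7th of 10 semitones is a minor 7th
= minor 7th


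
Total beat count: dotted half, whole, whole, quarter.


Working:
Beat values:
  dotted half = 3 beats
  whole = 4 beats
  whole = 4 beats
  quarter = 1 beat
Sum = 3 + 4 + 4 + 1
= 12 beats


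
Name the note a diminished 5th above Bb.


Solution.
A 5th spans 5 letter names, so from B we land on F
A diminished 5th = 6 semitones above Bb
Spell F at that pitch: Fb
= Fb


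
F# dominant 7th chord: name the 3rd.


Step by step:
Dominant 7th chord = root + major 3rd + perfect 5th + minor 7th
Seventh chords stack in thirds, so the letter names are F-A-C-E
Root: F#
Major 3rd above F#: A#
Perfect 5th above F#: C#
Minor 7th above F#: E
The 3rd = A#


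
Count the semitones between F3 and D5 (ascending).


Reasoning:
Absolute semitone position = octave×12 + chromatic position
F3: 3×12 + 5 = 41
D5: 5×12 + 2 = 62
Difference = 62 - 41 = 21
= 21 semitones


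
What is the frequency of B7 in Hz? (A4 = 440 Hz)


Working:
f = 440 × 2^(n/12) where n = semitones from A4
B7: 38 semitones from A4
f = 440 × 2^(38/12)
f = 3951.07 Hz


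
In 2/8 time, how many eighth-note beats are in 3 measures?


Step by step:
Time signature 2/8: the bottom number 8 means the eighth note gets one count
The top number 2 means 2 eighth-note beats per measure
Total = 2 × 3 measures
= 6 eighth-note beats


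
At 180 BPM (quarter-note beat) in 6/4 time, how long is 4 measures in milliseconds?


Let's work it out.
Quarter-note beat duration = 60000 / 180 ms
Beats per measure (6/4) = 6
One measure = 6 × 60000 / 180 = 360000 / 180 ms
4 measures = 4 × 360000 / 180 = 1440000 / 180
= 8000.0 ms


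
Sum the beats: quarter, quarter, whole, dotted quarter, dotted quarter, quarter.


Beat values:
  quarter = 1 beat
  quarter = 1 beat
  whole = 4 beats
  dotted quarter = 1.5 beats
  dotted quarter = 1.5 beats
  quarter = 1 beat
Sum = 1 + 1 + 4 + 1.5 + 1.5 + 1
= 10 beats


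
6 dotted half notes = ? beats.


Solution.
Base half note = 2 beats
Dot 1 adds half the previous value: +1
One dotted half = 2 + 1 = 3
6 of them = 6 × 3 = 18
= 18 beats


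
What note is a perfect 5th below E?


Working:
A 5th spans 5 letter names, so from E we land on A
A perfect 5th = 7 semitones below E
Spell A at that pitch: A
= A


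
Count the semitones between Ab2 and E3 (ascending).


Absolute semitone position = octave×12 + chromatic position
Ab2: 2×12 + 8 = 32
E3: 3×12 + 4 = 40
Difference = 40 - 32 = 8
= 8 semitones


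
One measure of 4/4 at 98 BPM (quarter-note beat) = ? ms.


Quarter-note beat duration = 60000 / 98 ms
Beats per measure (4/4) = 4
One measure = 4 × 60000 / 98 = 240000 / 98 ms
= 2449.0 ms


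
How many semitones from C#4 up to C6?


Solution.
Absolute semitone position = octave×12 + chromatic position
C#4: 4×12 + 1 = 49
C6: 6×12 + 0 = 72
Difference = 72 - 49 = 23
= 23 semitones


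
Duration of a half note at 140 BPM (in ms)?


Let's work it out.
One quarter-note beat = 60000 / BPM = 60000 / 140 ms
Half note = 2 × quarter note
Duration = 2 × 60000 / 140 = 120000 / 140
= 857.1 ms


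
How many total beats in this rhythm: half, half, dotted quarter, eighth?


Beat values:
  half = 2 beats
  half = 2 beats
  dotted quarter = 1.5 beats
  eighth = 0.5 beats
Sum = 2 + 2 + 1.5 + 0.5
= 6 beats


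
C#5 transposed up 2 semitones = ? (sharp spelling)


Solution.
C#5: chromatic position 1 in octave 5 → absolute = 5×12 + 1 = 61
Transpose up 2: 61 + 2 = 63
63 = 5×12 + 3 → D# in octave 5
Result = D#5


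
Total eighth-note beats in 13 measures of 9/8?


Let's work it out.
Time signature 9/8: the bottom number 8 means the eighth note gets one count
The top number 9 means 9 eighth-note beats per measure
Total = 9 × 13 measures
= 117 eighth-note beats


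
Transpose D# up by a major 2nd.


Solution.
major 2nd: 2 letter names, 2 semitones
Letter: D + 1 → E
Pitch: D# + 2 semitones, spelled as an E → E#
= E#


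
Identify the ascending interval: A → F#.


Letter names: A → F spans 6 letter names → a 6th
Semitones: A → F# = 9 half-steps
A 6th of 9 semitones is a major 6th
= major 6th


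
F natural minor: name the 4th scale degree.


Natural minor scale pattern: W-H-W-W-H-W-W (2-1-2-2-1-2-2 semitones)
Starting from F:
  F + 2 semitones → G
  G + 1 semitone → Ab
  Ab + 2 semitones → Bb
  Bb + 2 semitones → C
  C + 1 semitone → Db
  Db + 2 semitones → Eb
  Eb + 2 semitones → F
Scale: F G Ab Bb C Db Eb
Degree 4 = Bb


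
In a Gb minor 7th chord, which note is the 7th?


Minor 7th chord = root + minor 3rd + perfect 5th + minor 7th
Seventh chords stack in thirds, so the letter names are G-B-D-F
Root: Gb
Minor 3rd above Gb: Bbb
Perfect 5th above Gb: Db
Minor 7th above Gb: Fb
The 7th = Fb


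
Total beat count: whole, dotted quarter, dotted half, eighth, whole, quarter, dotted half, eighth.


Working:
Beat values:
  whole = 4 beats
  dotted quarter = 1.5 beats
  dotted half = 3 beats
  eighth = 0.5 beats
  whole = 4 beats
  quarter = 1 beat
  dotted half = 3 beats
  eighth = 0.5 beats
Sum = 4 + 1.5 + 3 + 0.5 + 4 + 1 + 3 + 0.5
= 17.5 beats


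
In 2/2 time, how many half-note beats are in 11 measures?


Step by step:
Time signature 2/2: the bottom number 2 means the half note gets one count
The top number 2 means 2 half-note beats per measure
Total = 2 × 11 measures
= 22 half-note beats


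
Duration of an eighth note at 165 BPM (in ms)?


Reasoning:
One quarter-note beat = 60000 / BPM = 60000 / 165 ms
Eighth note = 1/2 × quarter note
Duration = 1/2 × 60000 / 165 = 30000 / 165
= 181.8 ms


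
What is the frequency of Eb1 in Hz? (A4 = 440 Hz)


Solution.
f = 440 × 2^(n/12) where n = semitones from A4
Eb1: -42 semitones from A4
f = 440 × 2^(-42/12)
f = 38.89 Hz


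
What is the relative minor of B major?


Step by step:
The relative minor shares the major's key signature and starts on its 6th degree
6th degree = a major 6th above the tonic; a major 6th above B is G#
→ relative minor of B major is G# minor
= G# minor


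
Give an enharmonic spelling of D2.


Enharmonic notes sound the same pitch but are spelled with different letter names
D and Ebb name the same pitch class
= Ebb2


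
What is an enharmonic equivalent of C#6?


Let's work it out.
Enharmonic notes sound the same pitch but are spelled with different letter names
C# and Db name the same pitch class
= Db6


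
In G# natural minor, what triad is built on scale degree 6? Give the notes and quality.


Reasoning:
G# natural minor scale: G# A# B C# D# E F#
Diatonic triad on degree 6 stacks scale notes 6, 1, 3: E G# B
E→G# = 4 semitones; E→B = 7 semitones → major triad
= E G# B (major)


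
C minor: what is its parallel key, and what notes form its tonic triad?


Solution.
Parallel keys share the same tonic but differ in mode
C minor → parallel is C major
Tonic triad of C major = C E G
= C major; triad = C E G


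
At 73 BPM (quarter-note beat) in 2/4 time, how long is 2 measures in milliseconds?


Reasoning:
Quarter-note beat duration = 60000 / 73 ms
Beats per measure (2/4) = 2
One measure = 2 × 60000 / 73 = 120000 / 73 ms
2 measures = 2 × 120000 / 73 = 240000 / 73
= 3287.7 ms


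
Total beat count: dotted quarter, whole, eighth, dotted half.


Step by step:
Beat values:
  dotted quarter = 1.5 beats
  whole = 4 beats
  eighth = 0.5 beats
  dotted half = 3 beats
Sum = 1.5 + 4 + 0.5 + 3
= 9 beats


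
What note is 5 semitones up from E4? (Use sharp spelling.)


Working:
E4: chromatic position 4 in octave 4 → absolute = 4×12 + 4 = 52
Transpose up 5: 52 + 5 = 57
57 = 4×12 + 9 → A in octave 4
Result = A4


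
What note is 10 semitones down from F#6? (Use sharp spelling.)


Solution.
F#6: chromatic position 6 in octave 6 → absolute = 6×12 + 6 = 78
Transpose down 10: 78 - 10 = 68
68 = 5×12 + 8 → G# in octave 5
Result = G#5


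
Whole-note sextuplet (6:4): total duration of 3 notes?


Sextuplet: 6 notes occupy the space of 4 whole notes
Space = 4 × 4 = 16 beats
Each sextuplet note = 16 / 6 = 8/3 beats
3 notes = 3 × 8/3 = 8
= 8 beats


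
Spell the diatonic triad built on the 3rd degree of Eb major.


Working:
Eb major scale: Eb F G Ab Bb C D
Diatonic triad on degree 3 stacks scale notes 3, 5, 7: G Bb D
G→Bb = 3 semitones; G→D = 7 semitones → minor triad
= G Bb D (minor)


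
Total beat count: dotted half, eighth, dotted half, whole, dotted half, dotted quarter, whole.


Reasoning:
Beat values:
  dotted half = 3 beats
  eighth = 0.5 beats
  dotted half = 3 beats
  whole = 4 beats
  dotted half = 3 beats
  dotted quarter = 1.5 beats
  whole = 4 beats
Sum = 3 + 0.5 + 3 + 4 + 3 + 1.5 + 4
= 19 beats


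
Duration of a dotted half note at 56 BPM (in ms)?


Working:
One quarter-note beat = 60000 / BPM = 60000 / 56 ms
Dotted half note = 3 × quarter note
Duration = 3 × 60000 / 56 = 180000 / 56
= 3214.3 ms


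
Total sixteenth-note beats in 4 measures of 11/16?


Time signature 11/16: the bottom number 16 means the sixteenth note gets one count
The top number 11 means 11 sixteenth-note beats per measure
Total = 11 × 4 measures
= 44 sixteenth-note beats


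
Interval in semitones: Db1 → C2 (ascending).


Solution.
Absolute semitone position = octave×12 + chromatic position
Db1: 1×12 + 1 = 13
C2: 2×12 + 0 = 24
Difference = 24 - 13 = 11
= 11 semitones


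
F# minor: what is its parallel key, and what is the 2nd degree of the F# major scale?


Working:
Parallel keys share the same tonic but differ in mode
F# minor → parallel is F# major
F# major scale: F# G# A# B C# D# E#
= F# major; 2nd degree = G#


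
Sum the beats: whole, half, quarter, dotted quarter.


Solution.
Beat values:
  whole = 4 beats
  half = 2 beats
  quarter = 1 beat
  dotted quarter = 1.5 beats
Sum = 4 + 2 + 1 + 1.5
= 8.5 beats


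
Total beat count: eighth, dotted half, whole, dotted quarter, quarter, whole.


Solution.
Beat values:
  eighth = 0.5 beats
  dotted half = 3 beats
  whole = 4 beats
  dotted quarter = 1.5 beats
  quarter = 1 beat
  whole = 4 beats
Sum = 0.5 + 3 + 4 + 1.5 + 1 + 4
= 14 beats


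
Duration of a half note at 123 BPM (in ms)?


Let's work it out.
One quarter-note beat = 60000 / BPM = 60000 / 123 ms
Half note = 2 × quarter note
Duration = 2 × 60000 / 123 = 120000 / 123
= 975.6 ms


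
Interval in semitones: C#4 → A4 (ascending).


Absolute semitone position = octave×12 + chromatic position
C#4: 4×12 + 1 = 49
A4: 4×12 + 9 = 57
Difference = 57 - 49 = 8
= 8 semitones


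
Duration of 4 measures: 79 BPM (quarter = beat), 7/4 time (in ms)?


Quarter-note beat duration = 60000 / 79 ms
Beats per measure (7/4) = 7
One measure = 7 × 60000 / 79 = 420000 / 79 ms
4 measures = 4 × 420000 / 79 = 1680000 / 79
= 21265.8 ms


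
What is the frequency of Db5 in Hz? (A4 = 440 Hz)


Working:
f = 440 × 2^(n/12) where n = semitones from A4
Db5: 4 semitones from A4
f = 440 × 2^(4/12)
f = 554.37 Hz


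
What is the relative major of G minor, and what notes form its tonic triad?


Reasoning:
The relative major shares the key signature and is a minor 3rd above the minor tonic
A minor 3rd above G is Bb
→ relative major of G minor is Bb major
Tonic triad of Bb major = root + major 3rd + perfect 5th = Bb D F
= Bb major; triad = Bb D F


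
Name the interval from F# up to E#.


Letter names: F → E spans 7 letter names → a 7th
Semitones: F# → E# = 11 half-steps
A 7th of 11 semitones is a major 7th
= major 7th


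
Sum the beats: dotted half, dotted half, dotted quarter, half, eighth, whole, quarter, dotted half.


Reasoning:
Beat values:
  dotted half = 3 beats
  dotted half = 3 beats
  dotted quarter = 1.5 beats
  half = 2 beats
  eighth = 0.5 beats
  whole = 4 beats
  quarter = 1 beat
  dotted half = 3 beats
Sum = 3 + 3 + 1.5 + 2 + 0.5 + 4 + 1 + 3
= 18 beats


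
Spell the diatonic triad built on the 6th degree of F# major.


Step by step:
F# major scale: F# G# A# B C# D# E#
Diatonic triad on degree 6 stacks scale notes 6, 1, 3: D# F# A#
D#→F# = 3 semitones; D#→A# = 7 semitones → minor triad
= D# F# A# (minor)


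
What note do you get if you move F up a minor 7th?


Step by step:
minor 7th: 7 letter names, 10 semitones
Letter: F + 6 → E
Pitch: F + 10 semitones, spelled as an E → Eb
= Eb


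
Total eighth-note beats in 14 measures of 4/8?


Time signature 4/8: the bottom number 8 means the eighth note gets one count
The top number 4 means 4 eighth-note beats per measure
Total = 4 × 14 measures
= 56 eighth-note beats


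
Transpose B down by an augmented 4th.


augmented 4th: 4 letter names, 6 semitones
Letter: B - 3 → F
Pitch: B - 6 semitones, spelled as an F → F
= F


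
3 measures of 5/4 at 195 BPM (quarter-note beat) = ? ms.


Let's work it out.
Quarter-note beat duration = 60000 / 195 ms
Beats per measure (5/4) = 5
One measure = 5 × 60000 / 195 = 300000 / 195 ms
3 measures = 3 × 300000 / 195 = 900000 / 195
= 4615.4 ms


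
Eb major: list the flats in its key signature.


Reasoning:
Flat major keys: C(0), F(1), Bb(2), Eb(3), Ab(4), Db(5), Gb(6), Cb(7)
Eb major has 3 flats
Order of flats: Bb Eb Ab Db Gb Cb Fb → first 3: Bb, Eb, Ab
= Bb, Eb, Ab


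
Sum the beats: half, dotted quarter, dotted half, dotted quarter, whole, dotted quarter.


Let's work it out.
Beat values:
  half = 2 beats
  dotted quarter = 1.5 beats
  dotted half = 3 beats
  dotted quarter = 1.5 beats
  whole = 4 beats
  dotted quarter = 1.5 beats
Sum = 2 + 1.5 + 3 + 1.5 + 4 + 1.5
= 13.5 beats


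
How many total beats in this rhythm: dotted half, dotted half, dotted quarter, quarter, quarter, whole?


Reasoning:
Beat values:
  dotted half = 3 beats
  dotted half = 3 beats
  dotted quarter = 1.5 beats
  quarter = 1 beat
  quarter = 1 beat
  whole = 4 beats
Sum = 3 + 3 + 1.5 + 1 + 1 + 4
= 13.5 beats


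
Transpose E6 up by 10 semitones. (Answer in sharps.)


E6: chromatic position 4 in octave 6 → absolute = 6×12 + 4 = 76
Transpose up 10: 76 + 10 = 86
86 = 7×12 + 2 → D in octave 7
Result = D7


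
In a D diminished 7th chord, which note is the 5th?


Diminished 7th chord = root + minor 3rd + diminished 5th + diminished 7th
Seventh chords stack in thirds, so the letter names are D-F-A-C
Root: D
Minor 3rd above D: F
Diminished 5th above D: Ab
Diminished 7th above D: Cb
The 5th = Ab


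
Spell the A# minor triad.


Minor triad = root + minor 3rd (3 semitones) + perfect 5th (7 semitones)
A triad on A# stacks thirds, so the chord tones use letter names A-C-E
Root: A#
Minor 3rd above A#: C#
Perfect 5th above A#: E#
Chord = A# C# E#


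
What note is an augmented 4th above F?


A 4th spans 4 letter names, so from F we land on B
An augmented 4th = 6 semitones above F
Spell B at that pitch: B
= B


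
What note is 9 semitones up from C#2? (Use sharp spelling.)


Let's work it out.
C#2: chromatic position 1 in octave 2 → absolute = 2×12 + 1 = 25
Transpose up 9: 25 + 9 = 34
34 = 2×12 + 10 → A# in octave 2
Result = A#2


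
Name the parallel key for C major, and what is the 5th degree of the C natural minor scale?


Step by step:
Parallel keys share the same tonic but differ in mode
C major → parallel is C minor
C natural minor scale: C D Eb F G Ab Bb
= C minor; 5th degree = G


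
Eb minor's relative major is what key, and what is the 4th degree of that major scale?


Step by step:
The relative major shares the key signature and is a minor 3rd above the minor tonic
A minor 3rd above Eb is Gb
→ relative major of Eb minor is Gb major
Gb major scale: Gb Ab Bb Cb Db Eb F
= Gb major; 4th degree = Cb


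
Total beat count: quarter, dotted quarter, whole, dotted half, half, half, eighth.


Reasoning:
Beat values:
  quarter = 1 beat
  dotted quarter = 1.5 beats
  whole = 4 beats
  dotted half = 3 beats
  half = 2 beats
  half = 2 beats
  eighth = 0.5 beats
Sum = 1 + 1.5 + 4 + 3 + 2 + 2 + 0.5
= 14 beats


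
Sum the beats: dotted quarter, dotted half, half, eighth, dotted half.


Step by step:
Beat values:
  dotted quarter = 1.5 beats
  dotted half = 3 beats
  half = 2 beats
  eighth = 0.5 beats
  dotted half = 3 beats
Sum = 1.5 + 3 + 2 + 0.5 + 3
= 10 beats


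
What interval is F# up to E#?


Let's work it out.
Letter names: F → E spans 7 letter names → a 7th
Semitones: F# → E# = 11 half-steps
A 7th of 11 semitones is a major 7th
= major 7th


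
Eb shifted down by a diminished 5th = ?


diminished 5th: 5 letter names, 6 semitones
Letter: E - 4 → A
Pitch: Eb - 6 semitones, spelled as an A → A
= A


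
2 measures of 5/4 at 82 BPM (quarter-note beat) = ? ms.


Quarter-note beat duration = 60000 / 82 ms
Beats per measure (5/4) = 5
One measure = 5 × 60000 / 82 = 300000 / 82 ms
2 measures = 2 × 300000 / 82 = 600000 / 82
= 7317.1 ms
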